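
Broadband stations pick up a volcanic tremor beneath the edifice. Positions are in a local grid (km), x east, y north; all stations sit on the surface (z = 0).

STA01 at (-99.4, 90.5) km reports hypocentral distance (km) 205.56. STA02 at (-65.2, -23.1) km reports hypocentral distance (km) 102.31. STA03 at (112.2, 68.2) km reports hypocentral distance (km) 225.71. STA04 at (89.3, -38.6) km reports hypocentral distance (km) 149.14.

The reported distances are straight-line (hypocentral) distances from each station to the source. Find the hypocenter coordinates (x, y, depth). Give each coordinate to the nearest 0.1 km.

x ≈ -32.1 km, y ≈ -91.1 km, depth ≈ 68.9 km

Each station gives a sphere (x−x_i)² + (y−y_i)² + z² = d_i² (stations at z=0).
Subtracting the STA01 sphere from STA02 and STA03: z² cancels, leaving linear equations in x and y:
68.4 x − 227.2 y = 18501.62
423.2 x − 44.6 y = -9520.62
Solving: x ≈ -32.097, y ≈ -91.096 km (keep extra digits for the depth step; rounded: -32.1, -91.1).
Then from the STA01 sphere: z² = 205.56² − (x + 99.4)² − (y − 90.5)² with x = -32.097, y = -91.096, so z ≈ 68.907 ≈ 68.9 km.
Check against STA04 (with the unrounded solution): distance 149.13 ≈ 149.14 km. ✓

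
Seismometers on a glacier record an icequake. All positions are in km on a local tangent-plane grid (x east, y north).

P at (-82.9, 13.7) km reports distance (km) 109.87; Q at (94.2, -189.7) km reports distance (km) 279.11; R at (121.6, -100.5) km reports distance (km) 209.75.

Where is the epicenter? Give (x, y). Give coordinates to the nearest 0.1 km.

Circle about each station: (x + 82.9)² + (y − 13.7)² = 109.87²; (x − 94.2)² + (y + 189.7)² = 279.11²; (x − 121.6)² + (y + 100.5)² = 209.75².
Subtracting the P equation from the Q and R equations removes the quadratic terms:
354.2 x − 406.8 y = -28031.35
409.0 x − 228.4 y = -14096.94
Solving the 2×2 system: x ≈ 7.8, y ≈ 75.7 km.
Check against P (with the unrounded x, y): √((x + 82.9)²+(y − 13.7)²) = 109.88 ≈ 109.87 km. ✓

7.8 km east, 75.7 km north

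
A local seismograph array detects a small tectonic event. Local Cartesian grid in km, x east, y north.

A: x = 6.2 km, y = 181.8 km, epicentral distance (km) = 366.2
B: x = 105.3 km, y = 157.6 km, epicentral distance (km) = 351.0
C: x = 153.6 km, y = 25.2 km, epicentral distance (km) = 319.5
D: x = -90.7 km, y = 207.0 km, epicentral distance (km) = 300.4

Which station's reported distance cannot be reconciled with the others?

Solve using three stations at a time. Using B, C, D (subtract circle equations pairwise → linear system) gives (x, y) ≈ (-145.0, -88.5).
Distances from that point to each station vs reported:
  A: calculated 309.7 vs reported 366.2 → residual 56.5 km
  B: calculated 351.0 vs reported 351.0 → residual 0.0 km
  C: calculated 319.5 vs reported 319.5 → residual 0.0 km
  D: calculated 300.4 vs reported 300.4 → residual 0.0 km
B, C, D are mutually consistent (residuals ≈ 0); A is off by 56.5 km.

A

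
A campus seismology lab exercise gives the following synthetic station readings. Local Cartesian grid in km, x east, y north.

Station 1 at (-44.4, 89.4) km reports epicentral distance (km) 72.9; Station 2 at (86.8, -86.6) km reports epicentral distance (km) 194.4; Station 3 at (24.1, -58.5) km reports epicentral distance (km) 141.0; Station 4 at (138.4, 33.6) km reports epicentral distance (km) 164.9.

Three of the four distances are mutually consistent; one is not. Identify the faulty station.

Solve using three stations at a time. Using Station 2, Station 3, Station 4 (subtract circle equations pairwise → linear system) gives (x, y) ≈ (-21.2, 75.0).
Distances from that point to each station vs reported:
  Station 1: calculated 27.3 vs reported 72.9 → residual 45.6 km
  Station 2: calculated 194.4 vs reported 194.4 → residual 0.0 km
  Station 3: calculated 141.0 vs reported 141.0 → residual 0.0 km
  Station 4: calculated 164.9 vs reported 164.9 → residual 0.0 km
Station 2, Station 3, Station 4 are mutually consistent (residuals ≈ 0); Station 1 is off by 45.6 km.

Station 1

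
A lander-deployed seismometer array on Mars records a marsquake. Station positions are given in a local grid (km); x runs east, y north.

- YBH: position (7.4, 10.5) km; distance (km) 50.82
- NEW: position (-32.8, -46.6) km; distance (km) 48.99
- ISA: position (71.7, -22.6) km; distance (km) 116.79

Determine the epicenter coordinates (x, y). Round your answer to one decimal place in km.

x ≈ -42.6 km, y ≈ 1.4 km

Circle about each station: (x − 7.4)² + (y − 10.5)² = 50.82²; (x + 32.8)² + (y + 46.6)² = 48.99²; (x − 71.7)² + (y + 22.6)² = 116.79².
Subtracting the YBH equation from the NEW and ISA equations removes the quadratic terms:
-80.4 x − 114.2 y = 3265.04
128.6 x − 66.2 y = -5570.59
Solving the 2×2 system: x ≈ -42.6, y ≈ 1.4 km.
Check against YBH (with the unrounded x, y): √((x − 7.4)²+(y − 10.5)²) = 50.82 ≈ 50.82 km. ✓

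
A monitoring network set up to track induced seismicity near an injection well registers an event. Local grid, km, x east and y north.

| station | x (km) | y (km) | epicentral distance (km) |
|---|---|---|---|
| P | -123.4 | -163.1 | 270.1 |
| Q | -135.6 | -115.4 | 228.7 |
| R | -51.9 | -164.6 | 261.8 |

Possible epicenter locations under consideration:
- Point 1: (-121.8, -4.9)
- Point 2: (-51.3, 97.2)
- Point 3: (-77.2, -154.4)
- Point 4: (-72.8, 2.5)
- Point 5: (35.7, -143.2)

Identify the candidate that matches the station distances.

Point 2

For each candidate, compare |candidate − station| to the reported distance:
Point 1: residuals P 111.9, Q 117.3, R 87.5 → max 117.3 km
Point 2: residuals P 0.0, Q 0.0, R 0.0 → max 0.0 km
Point 3: residuals P 223.1, Q 158.5, R 234.5 → max 234.5 km
Point 4: residuals P 96.9, Q 95.1, R 93.4 → max 96.9 km
Point 5: residuals P 109.8, Q 55.2, R 171.6 → max 171.6 km
Only Point 2 has all residuals ≈ 0.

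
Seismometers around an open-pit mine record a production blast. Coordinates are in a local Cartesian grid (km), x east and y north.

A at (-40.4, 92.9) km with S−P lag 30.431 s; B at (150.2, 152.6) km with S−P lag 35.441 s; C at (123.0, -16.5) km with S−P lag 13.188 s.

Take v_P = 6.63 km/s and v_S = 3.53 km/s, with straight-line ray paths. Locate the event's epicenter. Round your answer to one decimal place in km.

Distance from S−P lag: d = Δt · v_P v_S / (v_P − v_S) = Δt · (6.63·3.53)/(6.63−3.53) ≈ 7.5496·Δt.
So d_A = 229.74, d_B = 267.57, d_C = 99.56 km.
Circle about each station: (x + 40.4)² + (y − 92.9)² = 229.74²; (x − 150.2)² + (y − 152.6)² = 267.57²; (x − 123.0)² + (y + 16.5)² = 99.56².
Subtracting the A equation from the B and C equations removes the quadratic terms:
381.2 x + 119.4 y = 16770.99
326.8 x − 218.8 y = 48006.95
Solving the 2×2 system: x ≈ 76.8, y ≈ -104.7 km.
Check against A (with the unrounded x, y): √((x + 40.4)²+(y − 92.9)²) = 229.75 ≈ 229.74 km. ✓

x ≈ 76.8 km, y ≈ -104.7 km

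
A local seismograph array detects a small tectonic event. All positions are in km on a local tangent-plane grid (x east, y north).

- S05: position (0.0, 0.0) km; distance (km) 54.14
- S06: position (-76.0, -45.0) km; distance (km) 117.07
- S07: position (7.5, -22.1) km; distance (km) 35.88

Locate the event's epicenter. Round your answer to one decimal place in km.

Circle about each station: x² + y² = 54.14²; (x + 76.0)² + (y + 45.0)² = 117.07²; (x − 7.5)² + (y + 22.1)² = 35.88².
Subtracting pairs of circle equations eliminates x²+y² and gives linear equations (the radical axes):
-152.0 x − 90.0 y = -2973.25
15.0 x − 44.2 y = 2188.43
Solving the 2×2 system: x ≈ 40.7, y ≈ -35.7 km.
Check against S05 (with the unrounded x, y): √(x²+y²) = 54.14 ≈ 54.14 km. ✓

(40.7, -35.7)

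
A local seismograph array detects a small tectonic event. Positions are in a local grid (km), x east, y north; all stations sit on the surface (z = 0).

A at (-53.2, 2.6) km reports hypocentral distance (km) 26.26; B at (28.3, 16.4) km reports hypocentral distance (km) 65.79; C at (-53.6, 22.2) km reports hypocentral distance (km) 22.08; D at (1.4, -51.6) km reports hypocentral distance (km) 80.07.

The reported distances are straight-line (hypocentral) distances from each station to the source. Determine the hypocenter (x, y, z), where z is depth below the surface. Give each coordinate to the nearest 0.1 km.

Each station gives a sphere (x−x_i)² + (y−y_i)² + z² = d_i² (stations at z=0).
Subtracting the A sphere from B and C: z² cancels, leaving linear equations in x and y:
163.0 x + 27.6 y = -5405.89
-0.8 x + 39.2 y = 730.86
Solving: x ≈ -36.197, y ≈ 17.906 km (keep extra digits for the depth step; rounded: -36.2, 17.9).
Then from the A sphere: z² = 26.26² − (x + 53.2)² − (y − 2.6)² with x = -36.197, y = 17.906, so z ≈ 12.892 ≈ 12.9 km.

(-36.2, 17.9, 12.9)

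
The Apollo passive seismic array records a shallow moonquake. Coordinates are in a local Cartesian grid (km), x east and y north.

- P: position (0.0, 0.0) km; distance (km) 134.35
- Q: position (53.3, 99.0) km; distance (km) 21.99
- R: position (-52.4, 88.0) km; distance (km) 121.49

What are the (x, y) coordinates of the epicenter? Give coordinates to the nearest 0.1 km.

Circle about each station: x² + y² = 134.35²; (x − 53.3)² + (y − 99.0)² = 21.99²; (x + 52.4)² + (y − 88.0)² = 121.49².
Subtracting the P equation from the Q and R equations removes the quadratic terms:
106.6 x + 198.0 y = 30208.25
-104.8 x + 176.0 y = 13779.86
Solving the 2×2 system: x ≈ 65.5, y ≈ 117.3 km.

(65.5, 117.3)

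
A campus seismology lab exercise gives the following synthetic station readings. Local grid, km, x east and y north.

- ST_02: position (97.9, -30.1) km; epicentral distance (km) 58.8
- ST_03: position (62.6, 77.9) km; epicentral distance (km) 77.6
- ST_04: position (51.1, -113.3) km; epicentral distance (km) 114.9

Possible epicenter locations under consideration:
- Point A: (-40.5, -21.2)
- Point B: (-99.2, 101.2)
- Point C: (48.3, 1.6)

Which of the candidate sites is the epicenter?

For each candidate, compare |candidate − station| to the reported distance:
Point A: residuals ST_02 79.9, ST_03 65.4, ST_04 15.0 → max 79.9 km
Point B: residuals ST_02 178.0, ST_03 85.9, ST_04 147.0 → max 178.0 km
Point C: residuals ST_02 0.1, ST_03 0.0, ST_04 0.0 → max 0.1 km
Only Point C has all residuals ≈ 0.

Point C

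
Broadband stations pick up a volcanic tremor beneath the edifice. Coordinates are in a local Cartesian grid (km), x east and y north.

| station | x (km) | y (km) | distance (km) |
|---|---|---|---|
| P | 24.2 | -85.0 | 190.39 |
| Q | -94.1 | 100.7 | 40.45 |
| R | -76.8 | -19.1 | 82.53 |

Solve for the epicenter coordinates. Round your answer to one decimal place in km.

x ≈ -98.6 km, y ≈ 60.5 km

Circle about each station: (x − 24.2)² + (y + 85.0)² = 190.39²; (x + 94.1)² + (y − 100.7)² = 40.45²; (x + 76.8)² + (y + 19.1)² = 82.53².
Subtracting the P equation from the Q and R equations removes the quadratic terms:
-236.6 x + 371.4 y = 45796.81
-202.0 x + 131.8 y = 27889.56
Solving the 2×2 system: x ≈ -98.6, y ≈ 60.5 km.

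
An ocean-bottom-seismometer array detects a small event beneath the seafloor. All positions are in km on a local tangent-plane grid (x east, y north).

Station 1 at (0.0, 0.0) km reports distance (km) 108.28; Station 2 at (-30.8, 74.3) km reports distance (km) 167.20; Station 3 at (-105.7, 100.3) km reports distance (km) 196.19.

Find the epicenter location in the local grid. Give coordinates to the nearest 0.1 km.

Circle about each station: x² + y² = 108.28²; (x + 30.8)² + (y − 74.3)² = 167.20²; (x + 105.7)² + (y − 100.3)² = 196.19².
Subtracting the Station 1 equation from the Station 2 and Station 3 equations removes the quadratic terms:
-61.6 x + 148.6 y = -9762.15
-211.4 x + 200.6 y = -5533.38
Solving the 2×2 system: x ≈ -59.6, y ≈ -90.4 km.
Check against Station 1 (with the unrounded x, y): √(x²+y²) = 108.29 ≈ 108.28 km. ✓

(-59.6, -90.4)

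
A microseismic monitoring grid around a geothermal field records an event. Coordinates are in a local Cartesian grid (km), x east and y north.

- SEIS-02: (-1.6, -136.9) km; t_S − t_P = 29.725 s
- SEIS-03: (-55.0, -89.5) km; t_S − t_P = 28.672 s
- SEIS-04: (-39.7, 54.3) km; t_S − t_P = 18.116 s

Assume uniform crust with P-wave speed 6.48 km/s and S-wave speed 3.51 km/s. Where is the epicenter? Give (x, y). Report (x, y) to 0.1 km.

(98.4, 67.6)

Distance from S−P lag: d = Δt · v_P v_S / (v_P − v_S) = Δt · (6.48·3.51)/(6.48−3.51) ≈ 7.6582·Δt.
So d_SEIS-02 = 227.64, d_SEIS-03 = 219.58, d_SEIS-04 = 138.74 km.
Circle about each station: (x + 1.6)² + (y + 136.9)² = 227.64²; (x + 55.0)² + (y + 89.5)² = 219.58²; (x + 39.7)² + (y − 54.3)² = 138.74².
Subtracting the SEIS-02 equation from the SEIS-03 and SEIS-04 equations removes the quadratic terms:
-106.8 x + 94.8 y = -4104.33
-76.2 x + 382.4 y = 18351.59
Solving the 2×2 system: x ≈ 98.4, y ≈ 67.6 km.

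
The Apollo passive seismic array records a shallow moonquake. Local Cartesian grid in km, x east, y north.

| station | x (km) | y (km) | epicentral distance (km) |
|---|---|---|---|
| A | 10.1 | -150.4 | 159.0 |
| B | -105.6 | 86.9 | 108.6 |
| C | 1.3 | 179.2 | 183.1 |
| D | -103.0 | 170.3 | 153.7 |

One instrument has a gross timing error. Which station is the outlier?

Solve using three stations at a time. Using A, B, C (subtract circle equations pairwise → linear system) gives (x, y) ≈ (-39.5, 0.7).
Distances from that point to each station vs reported:
  A: calculated 159.0 vs reported 159.0 → residual 0.0 km
  B: calculated 108.6 vs reported 108.6 → residual 0.0 km
  C: calculated 183.1 vs reported 183.1 → residual 0.0 km
  D: calculated 181.1 vs reported 153.7 → residual 27.4 km
A, B, C are mutually consistent (residuals ≈ 0); D is off by 27.4 km.

D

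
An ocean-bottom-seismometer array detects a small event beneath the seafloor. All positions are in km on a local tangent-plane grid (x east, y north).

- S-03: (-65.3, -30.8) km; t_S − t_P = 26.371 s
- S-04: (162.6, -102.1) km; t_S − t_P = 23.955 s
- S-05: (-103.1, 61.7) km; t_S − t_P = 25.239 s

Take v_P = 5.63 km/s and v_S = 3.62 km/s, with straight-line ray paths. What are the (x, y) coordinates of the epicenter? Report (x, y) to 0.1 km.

Distance from S−P lag: d = Δt · v_P v_S / (v_P − v_S) = Δt · (5.63·3.62)/(5.63−3.62) ≈ 10.1396·Δt.
So d_S-03 = 267.39, d_S-04 = 242.89, d_S-05 = 255.91 km.
Circle about each station: (x + 65.3)² + (y + 30.8)² = 267.39²; (x − 162.6)² + (y + 102.1)² = 242.89²; (x + 103.1)² + (y − 61.7)² = 255.91².
Subtracting pairs of circle equations eliminates x²+y² and gives linear equations (the radical axes):
455.8 x − 142.6 y = 44152.30
-75.6 x + 185.0 y = 15231.25
Solving the 2×2 system: x ≈ 140.6, y ≈ 139.8 km.
Check against S-03 (with the unrounded x, y): √((x + 65.3)²+(y + 30.8)²) = 267.39 ≈ 267.39 km. ✓

140.6 km east, 139.8 km north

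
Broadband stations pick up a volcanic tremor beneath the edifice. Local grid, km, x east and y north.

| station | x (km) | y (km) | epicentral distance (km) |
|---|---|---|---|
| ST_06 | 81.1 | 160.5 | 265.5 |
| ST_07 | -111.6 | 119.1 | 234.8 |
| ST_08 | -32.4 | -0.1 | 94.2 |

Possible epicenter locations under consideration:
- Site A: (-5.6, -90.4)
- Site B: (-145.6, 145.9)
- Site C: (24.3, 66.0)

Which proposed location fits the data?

Site A

For each candidate, compare |candidate − station| to the reported distance:
Site A: residuals ST_06 0.0, ST_07 0.0, ST_08 0.0 → max 0.0 km
Site B: residuals ST_06 38.3, ST_07 191.5, ST_08 90.5 → max 191.5 km
Site C: residuals ST_06 155.2, ST_07 88.9, ST_08 7.1 → max 155.2 km
Only Site A has all residuals ≈ 0.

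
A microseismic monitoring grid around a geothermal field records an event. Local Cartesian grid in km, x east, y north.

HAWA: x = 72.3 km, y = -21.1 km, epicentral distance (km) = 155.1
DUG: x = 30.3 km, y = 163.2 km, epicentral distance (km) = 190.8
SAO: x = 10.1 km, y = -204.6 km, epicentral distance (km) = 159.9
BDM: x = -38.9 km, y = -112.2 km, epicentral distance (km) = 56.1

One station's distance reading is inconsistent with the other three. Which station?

Solve using three stations at a time. Using HAWA, SAO, BDM (subtract circle equations pairwise → linear system) gives (x, y) ≈ (-75.2, -69.3).
Distances from that point to each station vs reported:
  HAWA: calculated 155.1 vs reported 155.1 → residual 0.0 km
  DUG: calculated 255.3 vs reported 190.8 → residual 64.5 km
  SAO: calculated 159.9 vs reported 159.9 → residual 0.0 km
  BDM: calculated 56.2 vs reported 56.1 → residual 0.1 km
HAWA, SAO, BDM are mutually consistent (residuals ≈ 0); DUG is off by 64.5 km.

DUG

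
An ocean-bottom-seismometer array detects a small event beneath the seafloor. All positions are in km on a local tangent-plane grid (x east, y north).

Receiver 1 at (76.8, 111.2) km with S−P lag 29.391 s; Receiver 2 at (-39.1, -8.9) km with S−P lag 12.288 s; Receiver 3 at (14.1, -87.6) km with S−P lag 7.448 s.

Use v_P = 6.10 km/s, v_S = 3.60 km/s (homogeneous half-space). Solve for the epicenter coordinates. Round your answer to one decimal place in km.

(-44.5, -116.7)

Distance from S−P lag: d = Δt · v_P v_S / (v_P − v_S) = Δt · (6.10·3.60)/(6.10−3.60) ≈ 8.7840·Δt.
So d_Receiver 1 = 258.17, d_Receiver 2 = 107.94, d_Receiver 3 = 65.42 km.
Circle about each station: (x − 76.8)² + (y − 111.2)² = 258.17²; (x + 39.1)² + (y + 8.9)² = 107.94²; (x − 14.1)² + (y + 87.6)² = 65.42².
Subtracting the Receiver 1 equation from the Receiver 2 and Receiver 3 equations removes the quadratic terms:
-231.8 x − 240.2 y = 38345.05
-125.4 x − 397.6 y = 51980.86
Solving the 2×2 system: x ≈ -44.5, y ≈ -116.7 km.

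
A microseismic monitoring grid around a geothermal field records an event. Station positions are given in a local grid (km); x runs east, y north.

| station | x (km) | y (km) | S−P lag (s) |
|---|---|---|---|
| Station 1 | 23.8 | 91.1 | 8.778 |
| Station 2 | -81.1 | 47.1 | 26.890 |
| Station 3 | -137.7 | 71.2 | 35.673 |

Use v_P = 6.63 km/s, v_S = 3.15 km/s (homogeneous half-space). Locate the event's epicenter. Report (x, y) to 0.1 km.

Distance from S−P lag: d = Δt · v_P v_S / (v_P − v_S) = Δt · (6.63·3.15)/(6.63−3.15) ≈ 6.0013·Δt.
So d_Station 1 = 52.68, d_Station 2 = 161.37, d_Station 3 = 214.08 km.
Circle about each station: (x − 23.8)² + (y − 91.1)² = 52.68²; (x + 81.1)² + (y − 47.1)² = 161.37²; (x + 137.7)² + (y − 71.2)² = 214.08².
Subtracting pairs of circle equations eliminates x²+y² and gives linear equations (the radical axes):
-209.8 x − 88.0 y = -23335.12
-323.0 x − 39.8 y = -27889.98
Solving the 2×2 system: x ≈ 76.0, y ≈ 84.0 km.
Check against Station 1 (with the unrounded x, y): √((x − 23.8)²+(y − 91.1)²) = 52.68 ≈ 52.68 km. ✓

(76.0, 84.0)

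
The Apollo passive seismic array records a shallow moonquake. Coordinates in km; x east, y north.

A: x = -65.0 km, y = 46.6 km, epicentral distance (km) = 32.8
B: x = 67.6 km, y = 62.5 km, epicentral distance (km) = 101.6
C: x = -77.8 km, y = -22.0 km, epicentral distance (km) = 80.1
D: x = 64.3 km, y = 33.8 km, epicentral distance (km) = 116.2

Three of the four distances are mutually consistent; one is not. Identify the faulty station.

Solve using three stations at a time. Using A, B, C (subtract circle equations pairwise → linear system) gives (x, y) ≈ (-32.3, 43.9).
Distances from that point to each station vs reported:
  A: calculated 32.8 vs reported 32.8 → residual 0.0 km
  B: calculated 101.6 vs reported 101.6 → residual 0.0 km
  C: calculated 80.1 vs reported 80.1 → residual 0.0 km
  D: calculated 97.1 vs reported 116.2 → residual 19.1 km
A, B, C are mutually consistent (residuals ≈ 0); D is off by 19.1 km.

D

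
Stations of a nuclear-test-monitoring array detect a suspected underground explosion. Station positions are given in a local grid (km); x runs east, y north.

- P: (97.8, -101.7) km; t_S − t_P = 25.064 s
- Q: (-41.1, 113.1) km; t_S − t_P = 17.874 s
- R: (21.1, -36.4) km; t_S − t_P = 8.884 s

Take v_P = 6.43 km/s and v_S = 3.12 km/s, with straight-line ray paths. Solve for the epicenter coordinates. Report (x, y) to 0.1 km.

-3.5 km east, 11.5 km north

Distance from S−P lag: d = Δt · v_P v_S / (v_P − v_S) = Δt · (6.43·3.12)/(6.43−3.12) ≈ 6.0609·Δt.
So d_P = 151.91, d_Q = 108.33, d_R = 53.85 km.
Circle about each station: (x − 97.8)² + (y + 101.7)² = 151.91²; (x + 41.1)² + (y − 113.1)² = 108.33²; (x − 21.1)² + (y + 36.4)² = 53.85².
Subtracting pairs of circle equations eliminates x²+y² and gives linear equations (the radical axes):
-277.8 x + 429.6 y = 5914.35
-153.4 x + 130.6 y = 2039.27
Solving the 2×2 system: x ≈ -3.5, y ≈ 11.5 km.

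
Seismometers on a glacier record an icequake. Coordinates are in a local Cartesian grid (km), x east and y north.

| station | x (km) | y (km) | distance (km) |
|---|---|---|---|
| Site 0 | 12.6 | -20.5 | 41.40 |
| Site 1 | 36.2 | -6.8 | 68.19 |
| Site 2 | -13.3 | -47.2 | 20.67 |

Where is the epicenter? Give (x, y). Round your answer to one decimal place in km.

Circle about each station: (x − 12.6)² + (y + 20.5)² = 41.40²; (x − 36.2)² + (y + 6.8)² = 68.19²; (x + 13.3)² + (y + 47.2)² = 20.67².
Subtracting the Site 0 equation from the Site 1 and Site 2 equations removes the quadratic terms:
47.2 x + 27.4 y = -2158.25
-51.8 x − 53.4 y = 3112.43
Solving the 2×2 system: x ≈ -27.2, y ≈ -31.9 km.
Check against Site 0 (with the unrounded x, y): √((x − 12.6)²+(y + 20.5)²) = 41.41 ≈ 41.40 km. ✓

(-27.2, -31.9)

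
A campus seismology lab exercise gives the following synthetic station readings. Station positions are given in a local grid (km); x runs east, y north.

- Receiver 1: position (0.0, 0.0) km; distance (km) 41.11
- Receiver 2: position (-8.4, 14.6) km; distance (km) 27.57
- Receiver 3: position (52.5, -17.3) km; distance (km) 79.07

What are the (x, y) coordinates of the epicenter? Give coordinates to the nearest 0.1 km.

Circle about each station: x² + y² = 41.11²; (x + 8.4)² + (y − 14.6)² = 27.57²; (x − 52.5)² + (y + 17.3)² = 79.07².
Subtracting the Receiver 1 equation from the Receiver 2 and Receiver 3 equations removes the quadratic terms:
-16.8 x + 29.2 y = 1213.65
105.0 x − 34.6 y = -1506.49
Solving the 2×2 system: x ≈ -0.8, y ≈ 41.1 km.

x ≈ -0.8 km, y ≈ 41.1 km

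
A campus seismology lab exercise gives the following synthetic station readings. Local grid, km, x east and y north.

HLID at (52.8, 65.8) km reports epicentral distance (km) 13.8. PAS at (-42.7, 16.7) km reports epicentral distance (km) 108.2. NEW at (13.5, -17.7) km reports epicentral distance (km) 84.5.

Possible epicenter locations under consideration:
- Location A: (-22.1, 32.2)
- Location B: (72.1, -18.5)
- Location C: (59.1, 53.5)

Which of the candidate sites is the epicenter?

Location C

For each candidate, compare |candidate − station| to the reported distance:
Location A: residuals HLID 68.3, PAS 82.4, NEW 23.2 → max 82.4 km
Location B: residuals HLID 72.7, PAS 11.9, NEW 25.9 → max 72.7 km
Location C: residuals HLID 0.0, PAS 0.0, NEW 0.1 → max 0.1 km
Only Location C has all residuals ≈ 0.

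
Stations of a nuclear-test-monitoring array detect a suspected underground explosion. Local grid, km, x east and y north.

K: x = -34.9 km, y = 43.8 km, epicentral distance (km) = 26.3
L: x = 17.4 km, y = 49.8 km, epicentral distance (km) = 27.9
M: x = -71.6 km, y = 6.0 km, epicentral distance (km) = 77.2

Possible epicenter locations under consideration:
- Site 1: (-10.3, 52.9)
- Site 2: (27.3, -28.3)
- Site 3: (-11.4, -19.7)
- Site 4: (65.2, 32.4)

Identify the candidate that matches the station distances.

For each candidate, compare |candidate − station| to the reported distance:
Site 1: residuals K 0.1, L 0.0, M 0.0 → max 0.1 km
Site 2: residuals K 68.9, L 50.8, M 27.5 → max 68.9 km
Site 3: residuals K 41.4, L 47.3, M 11.7 → max 47.3 km
Site 4: residuals K 74.4, L 23.0, M 62.1 → max 74.4 km
Only Site 1 has all residuals ≈ 0.

Site 1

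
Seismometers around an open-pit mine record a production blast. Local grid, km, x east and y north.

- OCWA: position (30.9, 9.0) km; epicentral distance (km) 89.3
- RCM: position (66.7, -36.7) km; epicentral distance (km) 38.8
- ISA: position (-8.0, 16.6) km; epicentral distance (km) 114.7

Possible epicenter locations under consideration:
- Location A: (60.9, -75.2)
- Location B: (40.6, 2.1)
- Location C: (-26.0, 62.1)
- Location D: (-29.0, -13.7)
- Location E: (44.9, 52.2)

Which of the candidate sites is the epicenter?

For each candidate, compare |candidate − station| to the reported distance:
Location A: residuals OCWA 0.1, RCM 0.1, ISA 0.1 → max 0.1 km
Location B: residuals OCWA 77.4, RCM 8.0, ISA 64.0 → max 77.4 km
Location C: residuals OCWA 11.5, RCM 96.7, ISA 65.8 → max 96.7 km
Location D: residuals OCWA 25.2, RCM 59.6, ISA 77.8 → max 77.8 km
Location E: residuals OCWA 43.9, RCM 52.7, ISA 50.9 → max 52.7 km
Only Location A has all residuals ≈ 0.

Location A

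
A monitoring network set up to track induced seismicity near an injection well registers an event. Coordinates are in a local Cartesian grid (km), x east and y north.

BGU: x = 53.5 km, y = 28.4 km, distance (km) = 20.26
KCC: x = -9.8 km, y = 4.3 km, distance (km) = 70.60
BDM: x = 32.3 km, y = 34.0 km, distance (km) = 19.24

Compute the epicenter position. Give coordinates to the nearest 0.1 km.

(46.2, 47.3)

Circle about each station: (x − 53.5)² + (y − 28.4)² = 20.26²; (x + 9.8)² + (y − 4.3)² = 70.60²; (x − 32.3)² + (y − 34.0)² = 19.24².
Subtracting the BGU equation from the KCC and BDM equations removes the quadratic terms:
-126.6 x − 48.2 y = -8128.17
-42.4 x + 11.2 y = -1429.23
Solving the 2×2 system: x ≈ 46.2, y ≈ 47.3 km.
Check against BGU (with the unrounded x, y): √((x − 53.5)²+(y − 28.4)²) = 20.25 ≈ 20.26 km. ✓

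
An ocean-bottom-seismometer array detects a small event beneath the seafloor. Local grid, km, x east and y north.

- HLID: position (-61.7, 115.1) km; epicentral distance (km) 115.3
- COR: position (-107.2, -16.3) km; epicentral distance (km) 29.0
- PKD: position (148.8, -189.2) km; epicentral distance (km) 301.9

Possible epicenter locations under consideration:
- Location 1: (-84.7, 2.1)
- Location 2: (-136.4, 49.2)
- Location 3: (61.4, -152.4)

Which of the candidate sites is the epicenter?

For each candidate, compare |candidate − station| to the reported distance:
Location 1: residuals HLID 0.0, COR 0.1, PKD 0.0 → max 0.1 km
Location 2: residuals HLID 15.7, COR 42.7, PKD 69.8 → max 69.8 km
Location 3: residuals HLID 179.2, COR 187.7, PKD 207.1 → max 207.1 km
Only Location 1 has all residuals ≈ 0.

Location 1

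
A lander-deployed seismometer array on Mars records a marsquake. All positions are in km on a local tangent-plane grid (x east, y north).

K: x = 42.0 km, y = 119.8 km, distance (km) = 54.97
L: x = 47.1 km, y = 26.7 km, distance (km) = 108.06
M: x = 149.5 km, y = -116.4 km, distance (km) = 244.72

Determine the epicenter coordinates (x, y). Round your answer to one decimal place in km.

96.9 km east, 122.6 km north

Circle about each station: (x − 42.0)² + (y − 119.8)² = 54.97²; (x − 47.1)² + (y − 26.7)² = 108.06²; (x − 149.5)² + (y + 116.4)² = 244.72².
Subtracting the K equation from the L and M equations removes the quadratic terms:
10.2 x − 186.2 y = -21840.00
215.0 x − 472.4 y = -37083.01
Solving the 2×2 system: x ≈ 96.9, y ≈ 122.6 km.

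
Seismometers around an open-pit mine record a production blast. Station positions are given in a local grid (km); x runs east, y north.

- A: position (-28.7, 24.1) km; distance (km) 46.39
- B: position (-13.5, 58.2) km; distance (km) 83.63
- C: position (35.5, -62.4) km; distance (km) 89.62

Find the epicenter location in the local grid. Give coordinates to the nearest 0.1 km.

-43.4 km east, -19.9 km north

Circle about each station: (x + 28.7)² + (y − 24.1)² = 46.39²; (x + 13.5)² + (y − 58.2)² = 83.63²; (x − 35.5)² + (y + 62.4)² = 89.62².
Subtracting the A equation from the B and C equations removes the quadratic terms:
30.4 x + 68.2 y = -2676.95
128.4 x − 173.0 y = -2130.20
Solving the 2×2 system: x ≈ -43.4, y ≈ -19.9 km.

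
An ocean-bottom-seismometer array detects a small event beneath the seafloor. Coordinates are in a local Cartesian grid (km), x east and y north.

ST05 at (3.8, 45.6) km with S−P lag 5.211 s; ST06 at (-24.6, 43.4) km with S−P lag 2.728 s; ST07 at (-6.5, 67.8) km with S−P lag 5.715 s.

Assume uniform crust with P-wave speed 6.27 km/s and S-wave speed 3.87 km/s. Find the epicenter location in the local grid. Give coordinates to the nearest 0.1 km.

Distance from S−P lag: d = Δt · v_P v_S / (v_P − v_S) = Δt · (6.27·3.87)/(6.27−3.87) ≈ 10.1104·Δt.
So d_ST05 = 52.69, d_ST06 = 27.58, d_ST07 = 57.78 km.
Circle about each station: (x − 3.8)² + (y − 45.6)² = 52.69²; (x + 24.6)² + (y − 43.4)² = 27.58²; (x + 6.5)² + (y − 67.8)² = 57.78².
Subtracting the ST05 equation from the ST06 and ST07 equations removes the quadratic terms:
-56.8 x − 4.4 y = 2410.50
-20.6 x + 44.4 y = 1983.00
Solving the 2×2 system: x ≈ -44.3, y ≈ 24.1 km.

-44.3 km east, 24.1 km north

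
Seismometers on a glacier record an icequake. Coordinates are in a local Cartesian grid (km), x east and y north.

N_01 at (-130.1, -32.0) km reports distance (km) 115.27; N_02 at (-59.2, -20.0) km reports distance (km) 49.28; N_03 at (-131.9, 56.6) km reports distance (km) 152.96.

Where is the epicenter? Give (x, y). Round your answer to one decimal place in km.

Circle about each station: (x + 130.1)² + (y + 32.0)² = 115.27²; (x + 59.2)² + (y + 20.0)² = 49.28²; (x + 131.9)² + (y − 56.6)² = 152.96².
Subtracting the N_01 equation from the N_02 and N_03 equations removes the quadratic terms:
141.8 x + 24.0 y = -3186.72
-3.6 x + 177.2 y = -7458.43
Solving the 2×2 system: x ≈ -15.3, y ≈ -42.4 km.

(-15.3, -42.4)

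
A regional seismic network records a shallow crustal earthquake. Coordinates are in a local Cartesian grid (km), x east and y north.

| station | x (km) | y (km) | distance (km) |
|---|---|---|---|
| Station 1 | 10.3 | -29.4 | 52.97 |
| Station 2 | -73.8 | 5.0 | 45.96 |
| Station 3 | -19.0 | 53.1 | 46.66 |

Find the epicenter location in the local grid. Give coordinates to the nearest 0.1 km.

x ≈ -27.9 km, y ≈ 7.3 km

Circle about each station: (x − 10.3)² + (y + 29.4)² = 52.97²; (x + 73.8)² + (y − 5.0)² = 45.96²; (x + 19.0)² + (y − 53.1)² = 46.66².
Subtracting pairs of circle equations eliminates x²+y² and gives linear equations (the radical axes):
-168.2 x + 68.8 y = 5194.49
-58.6 x + 165.0 y = 2838.83
Solving the 2×2 system: x ≈ -27.9, y ≈ 7.3 km.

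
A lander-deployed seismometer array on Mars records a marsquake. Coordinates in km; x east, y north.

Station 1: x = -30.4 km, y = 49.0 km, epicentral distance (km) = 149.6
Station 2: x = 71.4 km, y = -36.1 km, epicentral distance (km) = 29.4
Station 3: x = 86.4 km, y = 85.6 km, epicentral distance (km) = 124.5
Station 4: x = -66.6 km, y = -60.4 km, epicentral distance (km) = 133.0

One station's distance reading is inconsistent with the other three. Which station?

Station 3

Solve using three stations at a time. Using Station 1, Station 2, Station 4 (subtract circle equations pairwise → linear system) gives (x, y) ≈ (66.3, -65.1).
Distances from that point to each station vs reported:
  Station 1: calculated 149.6 vs reported 149.6 → residual 0.0 km
  Station 2: calculated 29.5 vs reported 29.4 → residual 0.1 km
  Station 3: calculated 152.1 vs reported 124.5 → residual 27.6 km
  Station 4: calculated 133.0 vs reported 133.0 → residual 0.0 km
Station 1, Station 2, Station 4 are mutually consistent (residuals ≈ 0); Station 3 is off by 27.6 km.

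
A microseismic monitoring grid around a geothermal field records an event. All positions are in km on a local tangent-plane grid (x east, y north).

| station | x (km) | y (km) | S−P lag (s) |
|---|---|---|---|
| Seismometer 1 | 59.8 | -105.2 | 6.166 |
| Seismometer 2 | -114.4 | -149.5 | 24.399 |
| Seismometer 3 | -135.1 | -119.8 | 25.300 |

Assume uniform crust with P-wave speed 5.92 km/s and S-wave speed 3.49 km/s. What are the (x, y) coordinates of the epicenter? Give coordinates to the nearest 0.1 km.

Distance from S−P lag: d = Δt · v_P v_S / (v_P − v_S) = Δt · (5.92·3.49)/(5.92−3.49) ≈ 8.5024·Δt.
So d_Seismometer 1 = 52.43, d_Seismometer 2 = 207.45, d_Seismometer 3 = 215.11 km.
Circle about each station: (x − 59.8)² + (y + 105.2)² = 52.43²; (x + 114.4)² + (y + 149.5)² = 207.45²; (x + 135.1)² + (y + 119.8)² = 215.11².
Subtracting pairs of circle equations eliminates x²+y² and gives linear equations (the radical axes):
-348.4 x − 88.6 y = -19492.07
-389.8 x − 29.2 y = -25562.44
Solving the 2×2 system: x ≈ 69.6, y ≈ -53.7 km.

69.6 km east, -53.7 km north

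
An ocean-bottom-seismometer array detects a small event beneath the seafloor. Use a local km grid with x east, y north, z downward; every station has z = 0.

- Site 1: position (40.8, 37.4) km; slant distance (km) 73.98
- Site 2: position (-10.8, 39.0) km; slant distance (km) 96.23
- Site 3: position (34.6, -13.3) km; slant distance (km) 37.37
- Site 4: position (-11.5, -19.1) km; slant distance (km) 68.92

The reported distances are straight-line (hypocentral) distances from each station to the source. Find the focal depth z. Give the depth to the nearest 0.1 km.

depth ≈ 30.1 km

Each station gives a sphere (x−x_i)² + (y−y_i)² + z² = d_i² (stations at z=0).
Subtracting the Site 1 sphere from Site 2 and Site 3: z² cancels, leaving linear equations in x and y:
-103.2 x + 3.2 y = -5212.93
-12.4 x − 101.4 y = 2387.17
Solving: x ≈ 49.595, y ≈ -29.607 km (keep extra digits for the depth step; rounded: 49.6, -29.6).
Then from the Site 1 sphere: z² = 73.98² − (x − 40.8)² − (y − 37.4)² with x = 49.595, y = -29.607, so z ≈ 30.096 ≈ 30.1 km.
Check against Site 4 (with the unrounded solution): distance 68.91 ≈ 68.92 km. ✓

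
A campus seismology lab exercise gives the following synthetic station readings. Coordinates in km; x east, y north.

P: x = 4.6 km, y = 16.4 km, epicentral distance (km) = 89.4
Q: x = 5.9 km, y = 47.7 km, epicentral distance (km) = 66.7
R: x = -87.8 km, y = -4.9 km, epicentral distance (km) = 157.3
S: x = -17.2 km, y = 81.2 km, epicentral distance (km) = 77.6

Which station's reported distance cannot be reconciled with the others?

Solve using three stations at a time. Using P, Q, S (subtract circle equations pairwise → linear system) gives (x, y) ≈ (60.2, 86.4).
Distances from that point to each station vs reported:
  P: calculated 89.4 vs reported 89.4 → residual 0.0 km
  Q: calculated 66.7 vs reported 66.7 → residual 0.0 km
  R: calculated 173.9 vs reported 157.3 → residual 16.6 km
  S: calculated 77.6 vs reported 77.6 → residual 0.0 km
P, Q, S are mutually consistent (residuals ≈ 0); R is off by 16.6 km.

R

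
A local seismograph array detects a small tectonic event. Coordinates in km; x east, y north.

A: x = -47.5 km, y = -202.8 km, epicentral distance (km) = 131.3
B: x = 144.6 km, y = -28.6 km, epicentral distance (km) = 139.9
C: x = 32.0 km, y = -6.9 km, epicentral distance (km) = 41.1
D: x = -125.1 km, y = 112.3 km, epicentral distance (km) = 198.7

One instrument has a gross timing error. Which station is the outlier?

Solve using three stations at a time. Using B, C, D (subtract circle equations pairwise → linear system) gives (x, y) ≈ (5.0, -37.9).
Distances from that point to each station vs reported:
  A: calculated 173.1 vs reported 131.3 → residual 41.8 km
  B: calculated 139.9 vs reported 139.9 → residual 0.0 km
  C: calculated 41.1 vs reported 41.1 → residual 0.0 km
  D: calculated 198.7 vs reported 198.7 → residual 0.0 km
B, C, D are mutually consistent (residuals ≈ 0); A is off by 41.8 km.

A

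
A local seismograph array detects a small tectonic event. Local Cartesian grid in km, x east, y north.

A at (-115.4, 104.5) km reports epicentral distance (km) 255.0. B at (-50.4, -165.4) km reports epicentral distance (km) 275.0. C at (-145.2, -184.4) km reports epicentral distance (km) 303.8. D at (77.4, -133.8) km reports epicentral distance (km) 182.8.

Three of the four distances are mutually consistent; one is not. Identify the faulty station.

C

Solve using three stations at a time. Using A, B, D (subtract circle equations pairwise → linear system) gives (x, y) ≈ (131.6, 40.8).
Distances from that point to each station vs reported:
  A: calculated 255.0 vs reported 255.0 → residual 0.0 km
  B: calculated 275.0 vs reported 275.0 → residual 0.0 km
  C: calculated 356.8 vs reported 303.8 → residual 53.0 km
  D: calculated 182.8 vs reported 182.8 → residual 0.0 km
A, B, D are mutually consistent (residuals ≈ 0); C is off by 53.0 km.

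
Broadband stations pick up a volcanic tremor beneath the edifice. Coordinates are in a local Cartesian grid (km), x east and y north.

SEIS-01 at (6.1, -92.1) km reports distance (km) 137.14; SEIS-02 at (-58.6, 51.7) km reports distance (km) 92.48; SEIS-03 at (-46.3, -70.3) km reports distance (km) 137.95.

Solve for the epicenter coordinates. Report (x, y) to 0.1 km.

Circle about each station: (x − 6.1)² + (y + 92.1)² = 137.14²; (x + 58.6)² + (y − 51.7)² = 92.48²; (x + 46.3)² + (y + 70.3)² = 137.95².
Subtracting pairs of circle equations eliminates x²+y² and gives linear equations (the radical axes):
-129.4 x + 287.6 y = 7842.06
-104.8 x + 43.6 y = -1656.66
Solving the 2×2 system: x ≈ 33.4, y ≈ 42.3 km.
Check against SEIS-01 (with the unrounded x, y): √((x − 6.1)²+(y + 92.1)²) = 137.14 ≈ 137.14 km. ✓

x ≈ 33.4 km, y ≈ 42.3 km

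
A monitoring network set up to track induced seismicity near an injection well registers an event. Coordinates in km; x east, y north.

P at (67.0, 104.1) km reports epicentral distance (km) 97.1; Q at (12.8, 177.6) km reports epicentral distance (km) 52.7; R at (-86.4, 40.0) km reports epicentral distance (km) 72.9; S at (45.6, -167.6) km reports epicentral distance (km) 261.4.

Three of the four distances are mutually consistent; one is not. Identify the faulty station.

Solve using three stations at a time. Using P, R, S (subtract circle equations pairwise → linear system) gives (x, y) ≈ (-27.8, 83.3).
Distances from that point to each station vs reported:
  P: calculated 97.1 vs reported 97.1 → residual 0.0 km
  Q: calculated 102.7 vs reported 52.7 → residual 50.0 km
  R: calculated 72.8 vs reported 72.9 → residual 0.1 km
  S: calculated 261.4 vs reported 261.4 → residual 0.0 km
P, R, S are mutually consistent (residuals ≈ 0); Q is off by 50.0 km.

Q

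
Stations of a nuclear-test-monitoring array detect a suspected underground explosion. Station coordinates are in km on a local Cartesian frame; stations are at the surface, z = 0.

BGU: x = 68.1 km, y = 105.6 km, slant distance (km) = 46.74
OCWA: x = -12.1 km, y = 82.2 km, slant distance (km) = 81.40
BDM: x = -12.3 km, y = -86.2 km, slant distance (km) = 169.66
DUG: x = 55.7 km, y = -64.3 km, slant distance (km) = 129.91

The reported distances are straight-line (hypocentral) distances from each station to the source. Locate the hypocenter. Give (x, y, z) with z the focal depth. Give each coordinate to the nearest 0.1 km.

Each station gives a sphere (x−x_i)² + (y−y_i)² + z² = d_i² (stations at z=0).
Subtracting the BGU sphere from OCWA and BDM: z² cancels, leaving linear equations in x and y:
-160.4 x − 46.8 y = -13327.05
-160.8 x − 383.6 y = -34807.13
Solving: x ≈ 64.500, y ≈ 63.700 km (keep extra digits for the depth step; rounded: 64.5, 63.7).
Then from the BGU sphere: z² = 46.74² − (x − 68.1)² − (y − 105.6)² with x = 64.500, y = 63.700, so z ≈ 20.397 ≈ 20.4 km.

(64.5, 63.7, 20.4)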